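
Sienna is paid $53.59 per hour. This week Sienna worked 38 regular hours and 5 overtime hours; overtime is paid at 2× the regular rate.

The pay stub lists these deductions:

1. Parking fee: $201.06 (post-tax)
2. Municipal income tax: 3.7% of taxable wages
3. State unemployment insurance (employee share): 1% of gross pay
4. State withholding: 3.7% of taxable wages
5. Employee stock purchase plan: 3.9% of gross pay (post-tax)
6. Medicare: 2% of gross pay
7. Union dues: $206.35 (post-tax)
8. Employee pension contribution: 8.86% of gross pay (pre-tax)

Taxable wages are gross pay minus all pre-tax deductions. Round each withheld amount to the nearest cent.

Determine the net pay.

$1,586.03

Regular pay: 38 × $53.59 = $2,036.42
Overtime pay: 5 × $53.59 × 2 = $535.90
Gross pay = $2,036.42 + $535.90 = $2,572.32
Employee pension contribution: $2,572.32 × 0.0886 = $227.91
Taxable wages = $2,572.32 − $227.91 = $2,344.41
State withholding: $2,344.41 × 0.037 = $86.74
Municipal income tax: $2,344.41 × 0.037 = $86.74
State unemployment insurance (employee share): $2,572.32 × 0.01 = $25.72
Medicare: $2,572.32 × 0.02 = $51.45
Parking fee: $201.06
Union dues: $206.35
Employee stock purchase plan: $2,572.32 × 0.039 = $100.32
Total deductions = $227.91 + $86.74 + $86.74 + $25.72 + $51.45 + $201.06 + $206.35 + $100.32 = $986.29
Net pay = $2,572.32 − $986.29 = $1,586.03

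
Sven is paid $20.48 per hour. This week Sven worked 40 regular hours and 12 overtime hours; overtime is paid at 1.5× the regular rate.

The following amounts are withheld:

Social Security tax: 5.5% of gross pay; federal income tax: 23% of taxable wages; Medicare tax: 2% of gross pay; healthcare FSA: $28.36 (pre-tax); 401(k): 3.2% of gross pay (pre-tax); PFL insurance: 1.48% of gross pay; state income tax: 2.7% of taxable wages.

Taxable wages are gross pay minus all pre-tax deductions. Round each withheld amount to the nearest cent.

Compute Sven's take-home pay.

$726.58

Regular pay: 40 × $20.48 = $819.20
Overtime pay: 12 × $20.48 × 1.5 = $368.64
Gross pay = $819.20 + $368.64 = $1,187.84
401(k): $1,187.84 × 0.032 = $38.01
Healthcare FSA: $28.36
Pre-tax total = $38.01 + $28.36 = $66.37
Taxable wages = $1,187.84 − $66.37 = $1,121.47
Federal income tax: $1,121.47 × 0.23 = $257.94
State income tax: $1,121.47 × 0.027 = $30.28
Social Security tax: $1,187.84 × 0.055 = $65.33
PFL insurance: $1,187.84 × 0.0148 = $17.58
Medicare tax: $1,187.84 × 0.02 = $23.76
Total deductions = $38.01 + $28.36 + $257.94 + $30.28 + $65.33 + $17.58 + $23.76 = $461.26
Net pay = $1,187.84 − $461.26 = $726.58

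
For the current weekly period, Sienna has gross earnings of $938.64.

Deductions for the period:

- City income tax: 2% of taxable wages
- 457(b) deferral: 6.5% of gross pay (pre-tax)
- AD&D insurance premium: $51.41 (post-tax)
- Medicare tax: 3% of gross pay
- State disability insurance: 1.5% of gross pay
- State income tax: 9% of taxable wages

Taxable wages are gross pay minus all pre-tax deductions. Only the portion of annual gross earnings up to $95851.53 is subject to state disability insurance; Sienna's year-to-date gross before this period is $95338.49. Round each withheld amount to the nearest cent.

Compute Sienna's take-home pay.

$693.82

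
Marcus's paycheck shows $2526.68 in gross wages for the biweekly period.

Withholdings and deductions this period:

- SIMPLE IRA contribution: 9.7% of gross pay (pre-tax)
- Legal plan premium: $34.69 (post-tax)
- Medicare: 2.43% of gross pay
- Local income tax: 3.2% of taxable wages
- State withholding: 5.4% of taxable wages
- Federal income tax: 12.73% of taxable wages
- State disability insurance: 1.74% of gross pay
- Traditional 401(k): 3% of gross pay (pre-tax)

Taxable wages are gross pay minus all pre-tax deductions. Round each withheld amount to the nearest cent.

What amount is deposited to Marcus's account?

SIMPLE IRA contribution: $2526.68 × 0.097 = $245.09
Traditional 401(k): $2526.68 × 0.03 = $75.80
Pre-tax total = $245.09 + $75.80 = $320.89
Taxable wages = $2526.68 − $320.89 = $2205.79
Local income tax: $2205.79 × 0.032 = $70.59
State withholding: $2205.79 × 0.054 = $119.11
Federal income tax: $2205.79 × 0.1273 = $280.80
Medicare: $2526.68 × 0.0243 = $61.40
State disability insurance: $2526.68 × 0.0174 = $43.96
Legal plan premium: $34.69
Total deductions = $245.09 + $75.80 + $70.59 + $119.11 + $280.80 + $61.40 + $43.96 + $34.69 = $931.44
Net pay = $2526.68 − $931.44 = $1595.24

$1595.24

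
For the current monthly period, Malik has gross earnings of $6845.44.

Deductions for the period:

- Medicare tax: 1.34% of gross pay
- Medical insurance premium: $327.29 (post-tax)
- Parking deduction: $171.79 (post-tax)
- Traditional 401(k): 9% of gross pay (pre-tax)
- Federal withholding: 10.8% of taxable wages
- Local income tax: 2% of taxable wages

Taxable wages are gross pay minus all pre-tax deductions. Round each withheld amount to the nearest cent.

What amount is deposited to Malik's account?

$4841.18

Traditional 401(k): $6845.44 × 0.09 = $616.09
Taxable wages = $6845.44 − $616.09 = $6229.35
Federal withholding: $6229.35 × 0.108 = $672.77
Local income tax: $6229.35 × 0.02 = $124.59
Medicare tax: $6845.44 × 0.0134 = $91.73
Medical insurance premium: $327.29
Parking deduction: $171.79
Total deductions = $616.09 + $672.77 + $124.59 + $91.73 + $327.29 + $171.79 = $2004.26
Net pay = $6845.44 − $2004.26 = $4841.18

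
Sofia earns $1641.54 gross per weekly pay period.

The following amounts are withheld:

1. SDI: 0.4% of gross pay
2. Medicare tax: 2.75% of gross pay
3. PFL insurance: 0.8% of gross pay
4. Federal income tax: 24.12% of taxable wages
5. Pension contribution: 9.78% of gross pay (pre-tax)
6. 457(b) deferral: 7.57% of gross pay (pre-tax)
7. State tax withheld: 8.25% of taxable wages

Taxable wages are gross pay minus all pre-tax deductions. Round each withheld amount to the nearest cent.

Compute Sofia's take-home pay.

$852.72

457(b) deferral: $1641.54 × 0.0757 = $124.26
Pension contribution: $1641.54 × 0.0978 = $160.54
Pre-tax total = $124.26 + $160.54 = $284.80
Taxable wages = $1641.54 − $284.80 = $1356.74
State tax withheld: $1356.74 × 0.0825 = $111.93
Federal income tax: $1356.74 × 0.2412 = $327.25
SDI: $1641.54 × 0.004 = $6.57
Medicare tax: $1641.54 × 0.0275 = $45.14
PFL insurance: $1641.54 × 0.008 = $13.13
Total deductions = $124.26 + $160.54 + $111.93 + $327.25 + $6.57 + $45.14 + $13.13 = $788.82
Net pay = $1641.54 − $788.82 = $852.72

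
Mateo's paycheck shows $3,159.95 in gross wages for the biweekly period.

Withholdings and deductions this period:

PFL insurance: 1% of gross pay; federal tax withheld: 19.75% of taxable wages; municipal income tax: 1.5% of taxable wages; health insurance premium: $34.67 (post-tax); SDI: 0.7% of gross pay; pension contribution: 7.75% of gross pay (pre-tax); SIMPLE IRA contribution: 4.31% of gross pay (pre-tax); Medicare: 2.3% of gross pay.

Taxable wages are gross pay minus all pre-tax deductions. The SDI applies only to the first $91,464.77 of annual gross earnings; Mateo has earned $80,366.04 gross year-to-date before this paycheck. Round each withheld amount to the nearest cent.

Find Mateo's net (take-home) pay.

$2,027.29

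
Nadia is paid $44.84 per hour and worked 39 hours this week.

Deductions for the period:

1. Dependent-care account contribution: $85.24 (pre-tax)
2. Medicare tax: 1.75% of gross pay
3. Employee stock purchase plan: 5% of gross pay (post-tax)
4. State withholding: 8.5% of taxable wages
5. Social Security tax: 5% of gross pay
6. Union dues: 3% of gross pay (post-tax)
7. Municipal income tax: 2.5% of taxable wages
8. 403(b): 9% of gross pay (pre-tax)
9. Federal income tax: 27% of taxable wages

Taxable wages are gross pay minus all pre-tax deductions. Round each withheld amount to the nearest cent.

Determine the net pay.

Gross pay: 39 × $44.84 = $1,748.76
Dependent-care account contribution: $85.24
403(b): $1,748.76 × 0.09 = $157.39
Pre-tax total = $85.24 + $157.39 = $242.63
Taxable wages = $1,748.76 − $242.63 = $1,506.13
Municipal income tax: $1,506.13 × 0.025 = $37.65
State withholding: $1,506.13 × 0.085 = $128.02
Federal income tax: $1,506.13 × 0.27 = $406.66
Social Security tax: $1,748.76 × 0.05 = $87.44
Medicare tax: $1,748.76 × 0.0175 = $30.60
Employee stock purchase plan: $1,748.76 × 0.05 = $87.44
Union dues: $1,748.76 × 0.03 = $52.46
Total deductions = $85.24 + $157.39 + $37.65 + $128.02 + $406.66 + $87.44 + $30.60 + $87.44 + $52.46 = $1,072.90
Net pay = $1,748.76 − $1,072.90 = $675.86

$675.86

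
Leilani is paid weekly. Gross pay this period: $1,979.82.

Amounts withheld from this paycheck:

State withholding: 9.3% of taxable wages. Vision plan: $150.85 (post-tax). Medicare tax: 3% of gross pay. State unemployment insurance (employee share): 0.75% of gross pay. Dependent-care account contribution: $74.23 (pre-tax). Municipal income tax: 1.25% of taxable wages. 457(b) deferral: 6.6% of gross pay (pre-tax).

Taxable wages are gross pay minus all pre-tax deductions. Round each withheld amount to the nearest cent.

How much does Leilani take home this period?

Dependent-care account contribution: $74.23
457(b) deferral: $1,979.82 × 0.066 = $130.67
Pre-tax total = $74.23 + $130.67 = $204.90
Taxable wages = $1,979.82 − $204.90 = $1,774.92
State withholding: $1,774.92 × 0.093 = $165.07
Municipal income tax: $1,774.92 × 0.0125 = $22.19
State unemployment insurance (employee share): $1,979.82 × 0.0075 = $14.85
Medicare tax: $1,979.82 × 0.03 = $59.39
Vision plan: $150.85
Total deductions = $74.23 + $130.67 + $165.07 + $22.19 + $14.85 + $59.39 + $150.85 = $617.25
Net pay = $1,979.82 − $617.25 = $1,362.57

$1,362.57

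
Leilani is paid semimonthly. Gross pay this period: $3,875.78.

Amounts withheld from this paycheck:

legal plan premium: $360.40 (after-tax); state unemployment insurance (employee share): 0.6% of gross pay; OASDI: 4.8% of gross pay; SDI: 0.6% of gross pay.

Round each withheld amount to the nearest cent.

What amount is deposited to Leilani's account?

$3,282.84

OASDI: $3,875.78 × 0.048 = $186.04
SDI: $3,875.78 × 0.006 = $23.25
State unemployment insurance (employee share): $3,875.78 × 0.006 = $23.25
Legal plan premium: $360.40
Total deductions = $186.04 + $23.25 + $23.25 + $360.40 = $592.94
Net pay = $3,875.78 − $592.94 = $3,282.84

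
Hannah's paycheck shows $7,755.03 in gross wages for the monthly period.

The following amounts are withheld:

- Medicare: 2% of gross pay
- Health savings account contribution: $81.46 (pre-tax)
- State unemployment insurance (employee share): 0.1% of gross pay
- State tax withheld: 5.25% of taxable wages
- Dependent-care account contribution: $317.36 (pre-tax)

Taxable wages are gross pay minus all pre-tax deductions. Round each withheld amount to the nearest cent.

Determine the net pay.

$6,807.15

Health savings account contribution: $81.46
Dependent-care account contribution: $317.36
Pre-tax total = $81.46 + $317.36 = $398.82
Taxable wages = $7,755.03 − $398.82 = $7,356.21
State tax withheld: $7,356.21 × 0.0525 = $386.20
State unemployment insurance (employee share): $7,755.03 × 0.001 = $7.76
Medicare: $7,755.03 × 0.02 = $155.10
Total deductions = $81.46 + $317.36 + $386.20 + $7.76 + $155.10 = $947.88
Net pay = $7,755.03 − $947.88 = $6,807.15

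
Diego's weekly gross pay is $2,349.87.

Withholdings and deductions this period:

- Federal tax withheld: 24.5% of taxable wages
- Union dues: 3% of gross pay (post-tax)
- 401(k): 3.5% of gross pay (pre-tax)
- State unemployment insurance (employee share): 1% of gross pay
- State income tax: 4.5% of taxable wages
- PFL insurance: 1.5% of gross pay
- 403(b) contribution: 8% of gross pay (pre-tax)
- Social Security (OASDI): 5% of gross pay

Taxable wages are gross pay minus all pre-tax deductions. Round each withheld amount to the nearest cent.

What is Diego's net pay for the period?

403(b) contribution: $2,349.87 × 0.08 = $187.99
401(k): $2,349.87 × 0.035 = $82.25
Pre-tax total = $187.99 + $82.25 = $270.24
Taxable wages = $2,349.87 − $270.24 = $2,079.63
Federal tax withheld: $2,079.63 × 0.245 = $509.51
State income tax: $2,079.63 × 0.045 = $93.58
State unemployment insurance (employee share): $2,349.87 × 0.01 = $23.50
Social Security (OASDI): $2,349.87 × 0.05 = $117.49
PFL insurance: $2,349.87 × 0.015 = $35.25
Union dues: $2,349.87 × 0.03 = $70.50
Total deductions = $187.99 + $82.25 + $509.51 + $93.58 + $23.50 + $117.49 + $35.25 + $70.50 = $1,120.07
Net pay = $2,349.87 − $1,120.07 = $1,229.80

$1,229.80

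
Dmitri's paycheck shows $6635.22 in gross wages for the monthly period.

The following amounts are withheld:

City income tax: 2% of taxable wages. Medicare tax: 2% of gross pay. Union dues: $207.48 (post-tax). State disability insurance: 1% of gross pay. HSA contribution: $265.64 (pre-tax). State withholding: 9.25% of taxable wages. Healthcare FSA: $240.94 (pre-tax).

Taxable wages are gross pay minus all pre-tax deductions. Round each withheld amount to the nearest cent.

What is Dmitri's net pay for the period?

$5032.64

HSA contribution: $265.64
Healthcare FSA: $240.94
Pre-tax total = $265.64 + $240.94 = $506.58
Taxable wages = $6635.22 − $506.58 = $6128.64
City income tax: $6128.64 × 0.02 = $122.57
State withholding: $6128.64 × 0.0925 = $566.90
State disability insurance: $6635.22 × 0.01 = $66.35
Medicare tax: $6635.22 × 0.02 = $132.70
Union dues: $207.48
Total deductions = $265.64 + $240.94 + $122.57 + $566.90 + $66.35 + $132.70 + $207.48 = $1602.58
Net pay = $6635.22 − $1602.58 = $5032.64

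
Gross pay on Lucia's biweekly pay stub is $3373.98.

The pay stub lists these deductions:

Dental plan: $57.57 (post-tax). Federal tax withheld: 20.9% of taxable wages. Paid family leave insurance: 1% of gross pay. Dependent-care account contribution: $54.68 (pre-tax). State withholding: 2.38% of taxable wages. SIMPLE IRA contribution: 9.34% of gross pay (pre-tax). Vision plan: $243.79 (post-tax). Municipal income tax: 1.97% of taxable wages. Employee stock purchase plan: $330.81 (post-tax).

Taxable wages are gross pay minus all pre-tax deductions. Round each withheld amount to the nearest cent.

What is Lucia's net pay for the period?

SIMPLE IRA contribution: $3373.98 × 0.0934 = $315.13
Dependent-care account contribution: $54.68
Pre-tax total = $315.13 + $54.68 = $369.81
Taxable wages = $3373.98 − $369.81 = $3004.17
Municipal income tax: $3004.17 × 0.0197 = $59.18
State withholding: $3004.17 × 0.0238 = $71.50
Federal tax withheld: $3004.17 × 0.209 = $627.87
Paid family leave insurance: $3373.98 × 0.01 = $33.74
Employee stock purchase plan: $330.81
Vision plan: $243.79
Dental plan: $57.57
Total deductions = $315.13 + $54.68 + $59.18 + $71.50 + $627.87 + $33.74 + $330.81 + $243.79 + $57.57 = $1794.27
Net pay = $3373.98 − $1794.27 = $1579.71

$1579.71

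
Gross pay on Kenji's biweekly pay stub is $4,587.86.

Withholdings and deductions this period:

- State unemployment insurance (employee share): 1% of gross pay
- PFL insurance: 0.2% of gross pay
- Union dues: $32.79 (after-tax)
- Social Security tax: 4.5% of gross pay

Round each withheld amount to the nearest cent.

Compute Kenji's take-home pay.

$4,293.56

Social Security tax: $4,587.86 × 0.045 = $206.45
State unemployment insurance (employee share): $4,587.86 × 0.01 = $45.88
PFL insurance: $4,587.86 × 0.002 = $9.18
Union dues: $32.79
Total deductions = $206.45 + $45.88 + $9.18 + $32.79 = $294.30
Net pay = $4,587.86 − $294.30 = $4,293.56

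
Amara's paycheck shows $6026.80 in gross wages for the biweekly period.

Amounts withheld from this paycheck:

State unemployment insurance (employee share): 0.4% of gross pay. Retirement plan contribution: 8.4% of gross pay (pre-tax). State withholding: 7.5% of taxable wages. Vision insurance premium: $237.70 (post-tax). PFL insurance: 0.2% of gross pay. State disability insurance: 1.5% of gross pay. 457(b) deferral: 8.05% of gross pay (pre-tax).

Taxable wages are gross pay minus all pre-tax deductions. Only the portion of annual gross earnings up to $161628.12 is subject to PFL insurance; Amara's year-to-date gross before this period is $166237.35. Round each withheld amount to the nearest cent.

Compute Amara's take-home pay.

457(b) deferral: $6026.80 × 0.0805 = $485.16
Retirement plan contribution: $6026.80 × 0.084 = $506.25
Pre-tax total = $485.16 + $506.25 = $991.41
Taxable wages = $6026.80 − $991.41 = $5035.39
State withholding: $5035.39 × 0.075 = $377.65
State disability insurance: $6026.80 × 0.015 = $90.40
State unemployment insurance (employee share): $6026.80 × 0.004 = $24.11
PFL insurance: annual cap $161628.12 already reached (YTD $166237.35), so $0.00
Vision insurance premium: $237.70
Total deductions = $485.16 + $506.25 + $377.65 + $90.40 + $24.11 + $0.00 + $237.70 = $1721.27
Net pay = $6026.80 − $1721.27 = $4305.53

$4305.53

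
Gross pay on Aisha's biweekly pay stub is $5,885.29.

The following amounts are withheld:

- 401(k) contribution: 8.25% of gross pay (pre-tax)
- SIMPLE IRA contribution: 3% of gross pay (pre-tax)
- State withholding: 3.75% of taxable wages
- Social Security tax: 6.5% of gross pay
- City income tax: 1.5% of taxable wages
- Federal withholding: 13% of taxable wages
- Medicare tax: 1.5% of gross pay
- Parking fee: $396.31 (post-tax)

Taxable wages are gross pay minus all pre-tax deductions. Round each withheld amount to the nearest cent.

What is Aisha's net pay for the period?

SIMPLE IRA contribution: $5,885.29 × 0.03 = $176.56
401(k) contribution: $5,885.29 × 0.0825 = $485.54
Pre-tax total = $176.56 + $485.54 = $662.10
Taxable wages = $5,885.29 − $662.10 = $5,223.19
Federal withholding: $5,223.19 × 0.13 = $679.01
State withholding: $5,223.19 × 0.0375 = $195.87
City income tax: $5,223.19 × 0.015 = $78.35
Social Security tax: $5,885.29 × 0.065 = $382.54
Medicare tax: $5,885.29 × 0.015 = $88.28
Parking fee: $396.31
Total deductions = $176.56 + $485.54 + $679.01 + $195.87 + $78.35 + $382.54 + $88.28 + $396.31 = $2,482.46
Net pay = $5,885.29 − $2,482.46 = $3,402.83

$3,402.83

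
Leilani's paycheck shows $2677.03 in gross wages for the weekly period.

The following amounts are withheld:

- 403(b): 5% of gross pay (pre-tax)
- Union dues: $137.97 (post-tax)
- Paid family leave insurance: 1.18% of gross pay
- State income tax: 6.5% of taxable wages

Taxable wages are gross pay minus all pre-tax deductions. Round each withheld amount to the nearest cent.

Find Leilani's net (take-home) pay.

$2208.31

403(b): $2677.03 × 0.05 = $133.85
Taxable wages = $2677.03 − $133.85 = $2543.18
State income tax: $2543.18 × 0.065 = $165.31
Paid family leave insurance: $2677.03 × 0.0118 = $31.59
Union dues: $137.97
Total deductions = $133.85 + $165.31 + $31.59 + $137.97 = $468.72
Net pay = $2677.03 − $468.72 = $2208.31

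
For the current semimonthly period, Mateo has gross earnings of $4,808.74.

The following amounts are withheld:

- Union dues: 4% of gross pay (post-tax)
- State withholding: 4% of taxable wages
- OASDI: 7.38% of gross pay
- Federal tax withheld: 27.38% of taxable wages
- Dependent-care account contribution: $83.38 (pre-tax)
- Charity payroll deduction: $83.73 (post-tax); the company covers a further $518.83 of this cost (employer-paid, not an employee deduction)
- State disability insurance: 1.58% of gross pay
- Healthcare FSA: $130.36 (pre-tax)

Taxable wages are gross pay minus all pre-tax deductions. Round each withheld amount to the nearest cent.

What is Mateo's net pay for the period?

Dependent-care account contribution: $83.38
Healthcare FSA: $130.36
Pre-tax total = $83.38 + $130.36 = $213.74
Taxable wages = $4,808.74 − $213.74 = $4,595.00
Federal tax withheld: $4,595.00 × 0.2738 = $1,258.11
State withholding: $4,595.00 × 0.04 = $183.80
State disability insurance: $4,808.74 × 0.0158 = $75.98
OASDI: $4,808.74 × 0.0738 = $354.89
Union dues: $4,808.74 × 0.04 = $192.35
Charity payroll deduction: $83.73
(Employer's $518.83 toward charity payroll deduction is not withheld from the employee.)
Total deductions = $83.38 + $130.36 + $1,258.11 + $183.80 + $75.98 + $354.89 + $192.35 + $83.73 = $2,362.60
Net pay = $4,808.74 − $2,362.60 = $2,446.14

$2,446.14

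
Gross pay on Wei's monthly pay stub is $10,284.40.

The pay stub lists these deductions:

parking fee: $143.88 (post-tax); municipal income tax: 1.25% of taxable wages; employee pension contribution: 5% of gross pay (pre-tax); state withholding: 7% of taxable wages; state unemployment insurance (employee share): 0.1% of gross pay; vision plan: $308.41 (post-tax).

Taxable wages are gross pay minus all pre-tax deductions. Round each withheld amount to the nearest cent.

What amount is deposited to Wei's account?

$8,501.57

Employee pension contribution: $10,284.40 × 0.05 = $514.22
Taxable wages = $10,284.40 − $514.22 = $9,770.18
Municipal income tax: $9,770.18 × 0.0125 = $122.13
State withholding: $9,770.18 × 0.07 = $683.91
State unemployment insurance (employee share): $10,284.40 × 0.001 = $10.28
Vision plan: $308.41
Parking fee: $143.88
Total deductions = $514.22 + $122.13 + $683.91 + $10.28 + $308.41 + $143.88 = $1,782.83
Net pay = $10,284.40 − $1,782.83 = $8,501.57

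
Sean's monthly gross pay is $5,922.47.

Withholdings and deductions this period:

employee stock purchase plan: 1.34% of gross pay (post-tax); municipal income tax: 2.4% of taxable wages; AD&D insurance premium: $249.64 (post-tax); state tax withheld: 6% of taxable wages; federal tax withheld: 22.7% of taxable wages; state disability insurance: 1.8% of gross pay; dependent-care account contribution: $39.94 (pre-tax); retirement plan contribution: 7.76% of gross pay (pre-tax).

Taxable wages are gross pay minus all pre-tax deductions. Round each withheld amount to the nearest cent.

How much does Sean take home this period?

$3,300.81

Dependent-care account contribution: $39.94
Retirement plan contribution: $5,922.47 × 0.0776 = $459.58
Pre-tax total = $39.94 + $459.58 = $499.52
Taxable wages = $5,922.47 − $499.52 = $5,422.95
State tax withheld: $5,422.95 × 0.06 = $325.38
Municipal income tax: $5,422.95 × 0.024 = $130.15
Federal tax withheld: $5,422.95 × 0.227 = $1,231.01
State disability insurance: $5,922.47 × 0.018 = $106.60
Employee stock purchase plan: $5,922.47 × 0.0134 = $79.36
AD&D insurance premium: $249.64
Total deductions = $39.94 + $459.58 + $325.38 + $130.15 + $1,231.01 + $106.60 + $79.36 + $249.64 = $2,621.66
Net pay = $5,922.47 − $2,621.66 = $3,300.81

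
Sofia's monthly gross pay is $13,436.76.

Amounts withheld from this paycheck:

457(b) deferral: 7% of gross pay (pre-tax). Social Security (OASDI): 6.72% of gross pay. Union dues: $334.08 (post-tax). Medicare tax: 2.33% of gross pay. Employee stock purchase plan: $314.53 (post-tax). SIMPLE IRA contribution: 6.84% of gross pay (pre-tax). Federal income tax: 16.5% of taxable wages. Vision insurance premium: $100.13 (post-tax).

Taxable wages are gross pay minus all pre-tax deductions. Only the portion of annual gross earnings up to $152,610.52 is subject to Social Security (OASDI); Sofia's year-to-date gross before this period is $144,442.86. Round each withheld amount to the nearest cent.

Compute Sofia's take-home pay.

457(b) deferral: $13,436.76 × 0.07 = $940.57
SIMPLE IRA contribution: $13,436.76 × 0.0684 = $919.07
Pre-tax total = $940.57 + $919.07 = $1,859.64
Taxable wages = $13,436.76 − $1,859.64 = $11,577.12
Federal income tax: $11,577.12 × 0.165 = $1,910.22
Social Security (OASDI): only $152,610.52 − $144,442.86 = $8,167.66 of this check is subject → $8,167.66 × 0.0672 = $548.87
Medicare tax: $13,436.76 × 0.0233 = $313.08
Union dues: $334.08
Employee stock purchase plan: $314.53
Vision insurance premium: $100.13
Total deductions = $940.57 + $919.07 + $1,910.22 + $548.87 + $313.08 + $334.08 + $314.53 + $100.13 = $5,380.55
Net pay = $13,436.76 − $5,380.55 = $8,056.21

$8,056.21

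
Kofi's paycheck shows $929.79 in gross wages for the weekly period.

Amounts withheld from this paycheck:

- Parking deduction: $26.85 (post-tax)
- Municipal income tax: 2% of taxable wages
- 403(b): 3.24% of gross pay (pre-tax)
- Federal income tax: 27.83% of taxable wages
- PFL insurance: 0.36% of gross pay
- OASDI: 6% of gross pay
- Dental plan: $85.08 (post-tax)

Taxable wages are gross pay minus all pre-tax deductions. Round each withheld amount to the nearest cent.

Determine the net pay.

$460.22

403(b): $929.79 × 0.0324 = $30.13
Taxable wages = $929.79 − $30.13 = $899.66
Municipal income tax: $899.66 × 0.02 = $17.99
Federal income tax: $899.66 × 0.2783 = $250.38
PFL insurance: $929.79 × 0.0036 = $3.35
OASDI: $929.79 × 0.06 = $55.79
Dental plan: $85.08
Parking deduction: $26.85
Total deductions = $30.13 + $17.99 + $250.38 + $3.35 + $55.79 + $85.08 + $26.85 = $469.57
Net pay = $929.79 − $469.57 = $460.22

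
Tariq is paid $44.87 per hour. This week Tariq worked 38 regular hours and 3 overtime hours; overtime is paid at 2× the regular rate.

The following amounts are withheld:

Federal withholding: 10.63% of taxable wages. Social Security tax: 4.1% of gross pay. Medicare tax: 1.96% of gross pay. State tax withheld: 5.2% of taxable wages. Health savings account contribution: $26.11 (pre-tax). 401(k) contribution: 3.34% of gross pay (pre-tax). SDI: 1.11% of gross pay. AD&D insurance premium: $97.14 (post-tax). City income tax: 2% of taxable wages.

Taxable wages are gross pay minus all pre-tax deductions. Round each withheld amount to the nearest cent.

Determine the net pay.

Regular pay: 38 × $44.87 = $1705.06
Overtime pay: 3 × $44.87 × 2 = $269.22
Gross pay = $1705.06 + $269.22 = $1974.28
Health savings account contribution: $26.11
401(k) contribution: $1974.28 × 0.0334 = $65.94
Pre-tax total = $26.11 + $65.94 = $92.05
Taxable wages = $1974.28 − $92.05 = $1882.23
Federal withholding: $1882.23 × 0.1063 = $200.08
State tax withheld: $1882.23 × 0.052 = $97.88
City income tax: $1882.23 × 0.02 = $37.64
SDI: $1974.28 × 0.0111 = $21.91
Medicare tax: $1974.28 × 0.0196 = $38.70
Social Security tax: $1974.28 × 0.041 = $80.95
AD&D insurance premium: $97.14
Total deductions = $26.11 + $65.94 + $200.08 + $97.88 + $37.64 + $21.91 + $38.70 + $80.95 + $97.14 = $666.35
Net pay = $1974.28 − $666.35 = $1307.93

$1307.93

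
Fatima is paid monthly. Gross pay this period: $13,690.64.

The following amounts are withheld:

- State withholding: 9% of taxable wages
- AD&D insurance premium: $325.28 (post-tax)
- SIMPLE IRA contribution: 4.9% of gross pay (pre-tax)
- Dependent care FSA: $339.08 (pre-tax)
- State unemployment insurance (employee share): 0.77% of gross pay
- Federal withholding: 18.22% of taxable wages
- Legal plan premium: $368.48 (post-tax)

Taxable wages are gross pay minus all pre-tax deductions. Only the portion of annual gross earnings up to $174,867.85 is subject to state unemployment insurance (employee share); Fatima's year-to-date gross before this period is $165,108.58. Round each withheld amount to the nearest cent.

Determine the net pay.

SIMPLE IRA contribution: $13,690.64 × 0.049 = $670.84
Dependent care FSA: $339.08
Pre-tax total = $670.84 + $339.08 = $1,009.92
Taxable wages = $13,690.64 − $1,009.92 = $12,680.72
State withholding: $12,680.72 × 0.09 = $1,141.26
Federal withholding: $12,680.72 × 0.1822 = $2,310.43
State unemployment insurance (employee share): only $174,867.85 − $165,108.58 = $9,759.27 of this check is subject → $9,759.27 × 0.0077 = $75.15
Legal plan premium: $368.48
AD&D insurance premium: $325.28
Total deductions = $670.84 + $339.08 + $1,141.26 + $2,310.43 + $75.15 + $368.48 + $325.28 = $5,230.52
Net pay = $13,690.64 − $5,230.52 = $8,460.12

$8,460.12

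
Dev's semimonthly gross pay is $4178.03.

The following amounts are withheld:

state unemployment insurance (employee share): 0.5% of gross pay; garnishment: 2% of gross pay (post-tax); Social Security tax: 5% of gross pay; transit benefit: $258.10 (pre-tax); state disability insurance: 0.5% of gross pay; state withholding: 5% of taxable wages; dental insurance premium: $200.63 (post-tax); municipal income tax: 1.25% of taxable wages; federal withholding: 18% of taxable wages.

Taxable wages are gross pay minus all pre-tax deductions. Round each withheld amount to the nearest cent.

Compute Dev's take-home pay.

Transit benefit: $258.10
Taxable wages = $4178.03 − $258.10 = $3919.93
Municipal income tax: $3919.93 × 0.0125 = $49.00
Federal withholding: $3919.93 × 0.18 = $705.59
State withholding: $3919.93 × 0.05 = $196.00
Social Security tax: $4178.03 × 0.05 = $208.90
State disability insurance: $4178.03 × 0.005 = $20.89
State unemployment insurance (employee share): $4178.03 × 0.005 = $20.89
Dental insurance premium: $200.63
Garnishment: $4178.03 × 0.02 = $83.56
Total deductions = $258.10 + $49.00 + $705.59 + $196.00 + $208.90 + $20.89 + $20.89 + $200.63 + $83.56 = $1743.56
Net pay = $4178.03 − $1743.56 = $2434.47

$2434.47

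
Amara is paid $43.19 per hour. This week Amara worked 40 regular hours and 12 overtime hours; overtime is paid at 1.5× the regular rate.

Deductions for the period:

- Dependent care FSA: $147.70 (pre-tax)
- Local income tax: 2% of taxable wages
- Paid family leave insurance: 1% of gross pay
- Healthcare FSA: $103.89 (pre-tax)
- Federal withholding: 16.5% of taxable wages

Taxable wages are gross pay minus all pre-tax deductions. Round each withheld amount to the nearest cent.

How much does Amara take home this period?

$1811.49

Regular pay: 40 × $43.19 = $1727.60
Overtime pay: 12 × $43.19 × 1.5 = $777.42
Gross pay = $1727.60 + $777.42 = $2505.02
Dependent care FSA: $147.70
Healthcare FSA: $103.89
Pre-tax total = $147.70 + $103.89 = $251.59
Taxable wages = $2505.02 − $251.59 = $2253.43
Federal withholding: $2253.43 × 0.165 = $371.82
Local income tax: $2253.43 × 0.02 = $45.07
Paid family leave insurance: $2505.02 × 0.01 = $25.05
Total deductions = $147.70 + $103.89 + $371.82 + $45.07 + $25.05 = $693.53
Net pay = $2505.02 − $693.53 = $1811.49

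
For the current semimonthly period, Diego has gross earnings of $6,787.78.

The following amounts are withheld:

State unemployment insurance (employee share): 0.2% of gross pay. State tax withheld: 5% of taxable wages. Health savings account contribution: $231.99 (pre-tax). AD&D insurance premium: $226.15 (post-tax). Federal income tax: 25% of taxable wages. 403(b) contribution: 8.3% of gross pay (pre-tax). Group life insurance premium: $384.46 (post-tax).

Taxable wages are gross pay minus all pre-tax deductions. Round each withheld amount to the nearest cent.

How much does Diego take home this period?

$3,570.49

Health savings account contribution: $231.99
403(b) contribution: $6,787.78 × 0.083 = $563.39
Pre-tax total = $231.99 + $563.39 = $795.38
Taxable wages = $6,787.78 − $795.38 = $5,992.40
State tax withheld: $5,992.40 × 0.05 = $299.62
Federal income tax: $5,992.40 × 0.25 = $1,498.10
State unemployment insurance (employee share): $6,787.78 × 0.002 = $13.58
Group life insurance premium: $384.46
AD&D insurance premium: $226.15
Total deductions = $231.99 + $563.39 + $299.62 + $1,498.10 + $13.58 + $384.46 + $226.15 = $3,217.29
Net pay = $6,787.78 − $3,217.29 = $3,570.49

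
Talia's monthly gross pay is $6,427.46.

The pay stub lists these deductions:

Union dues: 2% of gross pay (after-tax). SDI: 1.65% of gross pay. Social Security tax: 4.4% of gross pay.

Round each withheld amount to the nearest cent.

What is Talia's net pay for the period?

$5,910.05

SDI: $6,427.46 × 0.0165 = $106.05
Social Security tax: $6,427.46 × 0.044 = $282.81
Union dues: $6,427.46 × 0.02 = $128.55
Total deductions = $106.05 + $282.81 + $128.55 = $517.41
Net pay = $6,427.46 − $517.41 = $5,910.05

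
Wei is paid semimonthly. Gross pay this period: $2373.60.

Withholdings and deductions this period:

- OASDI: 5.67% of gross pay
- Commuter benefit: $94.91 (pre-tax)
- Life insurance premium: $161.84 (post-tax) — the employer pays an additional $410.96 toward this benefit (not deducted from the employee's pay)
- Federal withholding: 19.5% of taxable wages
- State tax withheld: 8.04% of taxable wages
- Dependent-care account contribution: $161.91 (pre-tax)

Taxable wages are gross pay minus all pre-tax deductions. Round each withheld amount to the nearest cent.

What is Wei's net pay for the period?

$1237.40

Commuter benefit: $94.91
Dependent-care account contribution: $161.91
Pre-tax total = $94.91 + $161.91 = $256.82
Taxable wages = $2373.60 − $256.82 = $2116.78
State tax withheld: $2116.78 × 0.0804 = $170.19
Federal withholding: $2116.78 × 0.195 = $412.77
OASDI: $2373.60 × 0.0567 = $134.58
Life insurance premium: $161.84
(Employer's $410.96 toward life insurance premium is not withheld from the employee.)
Total deductions = $94.91 + $161.91 + $170.19 + $412.77 + $134.58 + $161.84 = $1136.20
Net pay = $2373.60 − $1136.20 = $1237.40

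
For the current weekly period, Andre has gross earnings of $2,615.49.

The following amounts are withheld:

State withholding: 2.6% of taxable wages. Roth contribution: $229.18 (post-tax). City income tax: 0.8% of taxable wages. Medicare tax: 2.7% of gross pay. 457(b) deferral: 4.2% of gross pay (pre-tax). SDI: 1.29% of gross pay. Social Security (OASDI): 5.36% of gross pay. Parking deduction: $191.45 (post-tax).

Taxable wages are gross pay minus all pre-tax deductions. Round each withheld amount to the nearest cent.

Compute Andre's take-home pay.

457(b) deferral: $2,615.49 × 0.042 = $109.85
Taxable wages = $2,615.49 − $109.85 = $2,505.64
City income tax: $2,505.64 × 0.008 = $20.05
State withholding: $2,505.64 × 0.026 = $65.15
SDI: $2,615.49 × 0.0129 = $33.74
Social Security (OASDI): $2,615.49 × 0.0536 = $140.19
Medicare tax: $2,615.49 × 0.027 = $70.62
Roth contribution: $229.18
Parking deduction: $191.45
Total deductions = $109.85 + $20.05 + $65.15 + $33.74 + $140.19 + $70.62 + $229.18 + $191.45 = $860.23
Net pay = $2,615.49 − $860.23 = $1,755.26

$1,755.26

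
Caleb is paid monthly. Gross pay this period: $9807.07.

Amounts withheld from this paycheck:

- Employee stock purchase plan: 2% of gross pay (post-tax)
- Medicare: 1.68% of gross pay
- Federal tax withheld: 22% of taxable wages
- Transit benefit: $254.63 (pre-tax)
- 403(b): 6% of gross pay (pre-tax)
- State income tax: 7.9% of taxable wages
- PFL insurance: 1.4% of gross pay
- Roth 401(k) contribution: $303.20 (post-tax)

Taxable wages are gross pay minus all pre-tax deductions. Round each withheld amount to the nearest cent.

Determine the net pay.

Transit benefit: $254.63
403(b): $9807.07 × 0.06 = $588.42
Pre-tax total = $254.63 + $588.42 = $843.05
Taxable wages = $9807.07 − $843.05 = $8964.02
State income tax: $8964.02 × 0.079 = $708.16
Federal tax withheld: $8964.02 × 0.22 = $1972.08
PFL insurance: $9807.07 × 0.014 = $137.30
Medicare: $9807.07 × 0.0168 = $164.76
Employee stock purchase plan: $9807.07 × 0.02 = $196.14
Roth 401(k) contribution: $303.20
Total deductions = $254.63 + $588.42 + $708.16 + $1972.08 + $137.30 + $164.76 + $196.14 + $303.20 = $4324.69
Net pay = $9807.07 − $4324.69 = $5482.38

$5482.38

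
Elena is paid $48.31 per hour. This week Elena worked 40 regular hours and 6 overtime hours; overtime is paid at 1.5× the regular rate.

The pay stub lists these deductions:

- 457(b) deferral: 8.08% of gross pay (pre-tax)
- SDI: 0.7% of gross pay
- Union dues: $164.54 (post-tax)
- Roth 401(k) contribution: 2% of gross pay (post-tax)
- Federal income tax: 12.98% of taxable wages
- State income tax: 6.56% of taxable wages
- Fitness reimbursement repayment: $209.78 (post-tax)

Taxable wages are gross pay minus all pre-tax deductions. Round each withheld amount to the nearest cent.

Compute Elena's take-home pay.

Regular pay: 40 × $48.31 = $1,932.40
Overtime pay: 6 × $48.31 × 1.5 = $434.79
Gross pay = $1,932.40 + $434.79 = $2,367.19
457(b) deferral: $2,367.19 × 0.0808 = $191.27
Taxable wages = $2,367.19 − $191.27 = $2,175.92
Federal income tax: $2,175.92 × 0.1298 = $282.43
State income tax: $2,175.92 × 0.0656 = $142.74
SDI: $2,367.19 × 0.007 = $16.57
Roth 401(k) contribution: $2,367.19 × 0.02 = $47.34
Union dues: $164.54
Fitness reimbursement repayment: $209.78
Total deductions = $191.27 + $282.43 + $142.74 + $16.57 + $47.34 + $164.54 + $209.78 = $1,054.67
Net pay = $2,367.19 − $1,054.67 = $1,312.52

$1,312.52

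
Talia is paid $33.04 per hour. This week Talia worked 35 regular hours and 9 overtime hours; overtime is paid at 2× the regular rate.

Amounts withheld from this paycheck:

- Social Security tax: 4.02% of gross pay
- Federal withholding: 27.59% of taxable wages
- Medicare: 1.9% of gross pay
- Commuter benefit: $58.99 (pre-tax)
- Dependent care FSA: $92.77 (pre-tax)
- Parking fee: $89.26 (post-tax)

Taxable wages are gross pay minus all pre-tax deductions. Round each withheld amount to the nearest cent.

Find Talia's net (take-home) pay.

$965.17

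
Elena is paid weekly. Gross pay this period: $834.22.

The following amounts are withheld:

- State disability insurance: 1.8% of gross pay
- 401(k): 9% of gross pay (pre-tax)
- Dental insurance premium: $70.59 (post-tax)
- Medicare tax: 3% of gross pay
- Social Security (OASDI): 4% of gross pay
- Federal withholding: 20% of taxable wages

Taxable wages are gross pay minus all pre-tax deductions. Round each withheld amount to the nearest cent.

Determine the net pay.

401(k): $834.22 × 0.09 = $75.08
Taxable wages = $834.22 − $75.08 = $759.14
Federal withholding: $759.14 × 0.2 = $151.83
Medicare tax: $834.22 × 0.03 = $25.03
State disability insurance: $834.22 × 0.018 = $15.02
Social Security (OASDI): $834.22 × 0.04 = $33.37
Dental insurance premium: $70.59
Total deductions = $75.08 + $151.83 + $25.03 + $15.02 + $33.37 + $70.59 = $370.92
Net pay = $834.22 − $370.92 = $463.30

$463.30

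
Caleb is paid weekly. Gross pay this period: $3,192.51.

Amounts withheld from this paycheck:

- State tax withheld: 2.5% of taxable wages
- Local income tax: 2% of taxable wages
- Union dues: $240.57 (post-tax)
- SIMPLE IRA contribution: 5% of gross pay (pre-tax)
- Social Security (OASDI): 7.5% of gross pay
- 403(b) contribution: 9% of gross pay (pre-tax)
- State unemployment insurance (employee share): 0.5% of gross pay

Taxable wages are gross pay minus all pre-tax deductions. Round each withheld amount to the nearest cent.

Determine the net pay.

SIMPLE IRA contribution: $3,192.51 × 0.05 = $159.63
403(b) contribution: $3,192.51 × 0.09 = $287.33
Pre-tax total = $159.63 + $287.33 = $446.96
Taxable wages = $3,192.51 − $446.96 = $2,745.55
State tax withheld: $2,745.55 × 0.025 = $68.64
Local income tax: $2,745.55 × 0.02 = $54.91
Social Security (OASDI): $3,192.51 × 0.075 = $239.44
State unemployment insurance (employee share): $3,192.51 × 0.005 = $15.96
Union dues: $240.57
Total deductions = $159.63 + $287.33 + $68.64 + $54.91 + $239.44 + $15.96 + $240.57 = $1,066.48
Net pay = $3,192.51 − $1,066.48 = $2,126.03

$2,126.03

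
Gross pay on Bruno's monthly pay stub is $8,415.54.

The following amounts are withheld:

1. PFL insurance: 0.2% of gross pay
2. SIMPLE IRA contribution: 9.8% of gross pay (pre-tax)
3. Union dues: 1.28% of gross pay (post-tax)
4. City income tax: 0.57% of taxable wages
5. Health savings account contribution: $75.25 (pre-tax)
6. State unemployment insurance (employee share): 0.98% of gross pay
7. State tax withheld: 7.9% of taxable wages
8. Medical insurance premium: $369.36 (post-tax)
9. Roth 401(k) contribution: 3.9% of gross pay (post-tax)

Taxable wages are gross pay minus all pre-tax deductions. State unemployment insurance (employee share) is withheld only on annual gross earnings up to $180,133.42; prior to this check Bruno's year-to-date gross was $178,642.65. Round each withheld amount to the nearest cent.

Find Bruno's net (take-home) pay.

$6,042.27

Health savings account contribution: $75.25
SIMPLE IRA contribution: $8,415.54 × 0.098 = $824.72
Pre-tax total = $75.25 + $824.72 = $899.97
Taxable wages = $8,415.54 − $899.97 = $7,515.57
State tax withheld: $7,515.57 × 0.079 = $593.73
City income tax: $7,515.57 × 0.0057 = $42.84
PFL insurance: $8,415.54 × 0.002 = $16.83
State unemployment insurance (employee share): only $180,133.42 − $178,642.65 = $1,490.77 of this check is subject → $1,490.77 × 0.0098 = $14.61
Roth 401(k) contribution: $8,415.54 × 0.039 = $328.21
Medical insurance premium: $369.36
Union dues: $8,415.54 × 0.0128 = $107.72
Total deductions = $75.25 + $824.72 + $593.73 + $42.84 + $16.83 + $14.61 + $328.21 + $369.36 + $107.72 = $2,373.27
Net pay = $8,415.54 − $2,373.27 = $6,042.27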